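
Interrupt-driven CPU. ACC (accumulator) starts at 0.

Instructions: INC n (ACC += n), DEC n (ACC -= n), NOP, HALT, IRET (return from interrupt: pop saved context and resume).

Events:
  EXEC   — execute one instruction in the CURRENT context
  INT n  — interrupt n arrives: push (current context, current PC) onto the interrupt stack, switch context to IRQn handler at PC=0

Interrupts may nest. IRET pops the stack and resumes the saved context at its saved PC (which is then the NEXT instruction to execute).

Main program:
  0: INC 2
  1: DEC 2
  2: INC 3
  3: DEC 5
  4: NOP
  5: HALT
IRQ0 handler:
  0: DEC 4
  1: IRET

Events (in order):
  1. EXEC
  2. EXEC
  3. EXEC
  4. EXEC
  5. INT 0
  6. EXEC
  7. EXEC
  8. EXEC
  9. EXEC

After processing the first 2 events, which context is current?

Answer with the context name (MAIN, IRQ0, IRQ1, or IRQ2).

Event 1 (EXEC): [MAIN] PC=0: INC 2 -> ACC=2
Event 2 (EXEC): [MAIN] PC=1: DEC 2 -> ACC=0

Answer: MAIN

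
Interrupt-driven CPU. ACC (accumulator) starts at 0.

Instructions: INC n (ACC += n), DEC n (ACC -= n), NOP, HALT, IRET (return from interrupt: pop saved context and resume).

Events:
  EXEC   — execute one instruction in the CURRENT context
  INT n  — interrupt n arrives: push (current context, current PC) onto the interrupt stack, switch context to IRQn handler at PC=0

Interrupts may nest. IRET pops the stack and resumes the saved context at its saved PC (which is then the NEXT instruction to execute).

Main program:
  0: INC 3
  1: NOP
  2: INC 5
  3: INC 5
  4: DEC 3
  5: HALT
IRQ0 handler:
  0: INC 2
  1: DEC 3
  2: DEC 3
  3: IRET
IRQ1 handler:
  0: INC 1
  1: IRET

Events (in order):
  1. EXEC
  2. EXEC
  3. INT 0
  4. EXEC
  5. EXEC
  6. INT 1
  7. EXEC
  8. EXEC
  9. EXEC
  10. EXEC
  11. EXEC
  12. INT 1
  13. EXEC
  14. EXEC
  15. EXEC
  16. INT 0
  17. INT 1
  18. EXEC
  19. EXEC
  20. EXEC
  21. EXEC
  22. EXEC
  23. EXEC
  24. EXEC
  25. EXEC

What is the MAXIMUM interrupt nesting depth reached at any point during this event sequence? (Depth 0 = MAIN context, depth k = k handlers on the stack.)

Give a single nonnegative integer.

Answer: 2

Derivation:
Event 1 (EXEC): [MAIN] PC=0: INC 3 -> ACC=3 [depth=0]
Event 2 (EXEC): [MAIN] PC=1: NOP [depth=0]
Event 3 (INT 0): INT 0 arrives: push (MAIN, PC=2), enter IRQ0 at PC=0 (depth now 1) [depth=1]
Event 4 (EXEC): [IRQ0] PC=0: INC 2 -> ACC=5 [depth=1]
Event 5 (EXEC): [IRQ0] PC=1: DEC 3 -> ACC=2 [depth=1]
Event 6 (INT 1): INT 1 arrives: push (IRQ0, PC=2), enter IRQ1 at PC=0 (depth now 2) [depth=2]
Event 7 (EXEC): [IRQ1] PC=0: INC 1 -> ACC=3 [depth=2]
Event 8 (EXEC): [IRQ1] PC=1: IRET -> resume IRQ0 at PC=2 (depth now 1) [depth=1]
Event 9 (EXEC): [IRQ0] PC=2: DEC 3 -> ACC=0 [depth=1]
Event 10 (EXEC): [IRQ0] PC=3: IRET -> resume MAIN at PC=2 (depth now 0) [depth=0]
Event 11 (EXEC): [MAIN] PC=2: INC 5 -> ACC=5 [depth=0]
Event 12 (INT 1): INT 1 arrives: push (MAIN, PC=3), enter IRQ1 at PC=0 (depth now 1) [depth=1]
Event 13 (EXEC): [IRQ1] PC=0: INC 1 -> ACC=6 [depth=1]
Event 14 (EXEC): [IRQ1] PC=1: IRET -> resume MAIN at PC=3 (depth now 0) [depth=0]
Event 15 (EXEC): [MAIN] PC=3: INC 5 -> ACC=11 [depth=0]
Event 16 (INT 0): INT 0 arrives: push (MAIN, PC=4), enter IRQ0 at PC=0 (depth now 1) [depth=1]
Event 17 (INT 1): INT 1 arrives: push (IRQ0, PC=0), enter IRQ1 at PC=0 (depth now 2) [depth=2]
Event 18 (EXEC): [IRQ1] PC=0: INC 1 -> ACC=12 [depth=2]
Event 19 (EXEC): [IRQ1] PC=1: IRET -> resume IRQ0 at PC=0 (depth now 1) [depth=1]
Event 20 (EXEC): [IRQ0] PC=0: INC 2 -> ACC=14 [depth=1]
Event 21 (EXEC): [IRQ0] PC=1: DEC 3 -> ACC=11 [depth=1]
Event 22 (EXEC): [IRQ0] PC=2: DEC 3 -> ACC=8 [depth=1]
Event 23 (EXEC): [IRQ0] PC=3: IRET -> resume MAIN at PC=4 (depth now 0) [depth=0]
Event 24 (EXEC): [MAIN] PC=4: DEC 3 -> ACC=5 [depth=0]
Event 25 (EXEC): [MAIN] PC=5: HALT [depth=0]
Max depth observed: 2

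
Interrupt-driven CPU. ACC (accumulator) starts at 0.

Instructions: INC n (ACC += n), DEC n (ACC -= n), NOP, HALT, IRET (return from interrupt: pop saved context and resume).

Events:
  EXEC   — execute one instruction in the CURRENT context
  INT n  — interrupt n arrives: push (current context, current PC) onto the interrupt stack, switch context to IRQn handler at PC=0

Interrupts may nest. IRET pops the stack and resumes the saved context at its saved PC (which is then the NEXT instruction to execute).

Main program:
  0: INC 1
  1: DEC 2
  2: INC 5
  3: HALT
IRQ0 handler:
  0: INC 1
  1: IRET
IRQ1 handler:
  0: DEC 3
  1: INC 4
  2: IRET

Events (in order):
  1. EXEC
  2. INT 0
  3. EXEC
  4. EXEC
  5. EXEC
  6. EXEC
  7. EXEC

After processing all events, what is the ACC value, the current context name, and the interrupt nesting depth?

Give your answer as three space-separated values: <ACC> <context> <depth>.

Answer: 5 MAIN 0

Derivation:
Event 1 (EXEC): [MAIN] PC=0: INC 1 -> ACC=1
Event 2 (INT 0): INT 0 arrives: push (MAIN, PC=1), enter IRQ0 at PC=0 (depth now 1)
Event 3 (EXEC): [IRQ0] PC=0: INC 1 -> ACC=2
Event 4 (EXEC): [IRQ0] PC=1: IRET -> resume MAIN at PC=1 (depth now 0)
Event 5 (EXEC): [MAIN] PC=1: DEC 2 -> ACC=0
Event 6 (EXEC): [MAIN] PC=2: INC 5 -> ACC=5
Event 7 (EXEC): [MAIN] PC=3: HALT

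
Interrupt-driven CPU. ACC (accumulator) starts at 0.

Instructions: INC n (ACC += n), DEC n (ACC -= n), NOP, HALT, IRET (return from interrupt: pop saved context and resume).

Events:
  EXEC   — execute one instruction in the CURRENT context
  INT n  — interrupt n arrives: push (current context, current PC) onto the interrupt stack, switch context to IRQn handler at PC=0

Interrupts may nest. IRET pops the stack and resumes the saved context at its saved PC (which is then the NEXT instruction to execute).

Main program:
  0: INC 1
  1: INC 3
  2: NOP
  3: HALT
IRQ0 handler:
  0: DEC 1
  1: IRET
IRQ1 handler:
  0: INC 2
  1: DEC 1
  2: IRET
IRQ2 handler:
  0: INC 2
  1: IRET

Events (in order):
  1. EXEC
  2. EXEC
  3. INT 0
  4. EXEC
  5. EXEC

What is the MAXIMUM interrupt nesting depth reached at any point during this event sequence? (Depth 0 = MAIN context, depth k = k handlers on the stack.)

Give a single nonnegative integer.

Event 1 (EXEC): [MAIN] PC=0: INC 1 -> ACC=1 [depth=0]
Event 2 (EXEC): [MAIN] PC=1: INC 3 -> ACC=4 [depth=0]
Event 3 (INT 0): INT 0 arrives: push (MAIN, PC=2), enter IRQ0 at PC=0 (depth now 1) [depth=1]
Event 4 (EXEC): [IRQ0] PC=0: DEC 1 -> ACC=3 [depth=1]
Event 5 (EXEC): [IRQ0] PC=1: IRET -> resume MAIN at PC=2 (depth now 0) [depth=0]
Max depth observed: 1

Answer: 1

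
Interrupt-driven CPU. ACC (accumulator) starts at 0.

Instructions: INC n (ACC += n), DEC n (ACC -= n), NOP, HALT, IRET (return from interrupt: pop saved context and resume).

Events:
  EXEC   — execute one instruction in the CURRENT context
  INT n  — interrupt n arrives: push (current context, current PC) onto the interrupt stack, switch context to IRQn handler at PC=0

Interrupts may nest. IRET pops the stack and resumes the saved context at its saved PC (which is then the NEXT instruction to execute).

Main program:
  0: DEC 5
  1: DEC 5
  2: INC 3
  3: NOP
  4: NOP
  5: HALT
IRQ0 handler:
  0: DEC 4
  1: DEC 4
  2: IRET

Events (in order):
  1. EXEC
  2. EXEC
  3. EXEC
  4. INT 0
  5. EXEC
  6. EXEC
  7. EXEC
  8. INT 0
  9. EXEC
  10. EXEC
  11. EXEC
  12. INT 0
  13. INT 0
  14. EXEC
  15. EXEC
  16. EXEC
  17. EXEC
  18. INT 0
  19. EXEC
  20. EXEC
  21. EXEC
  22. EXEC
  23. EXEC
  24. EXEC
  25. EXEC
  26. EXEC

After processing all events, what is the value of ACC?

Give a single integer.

Answer: -47

Derivation:
Event 1 (EXEC): [MAIN] PC=0: DEC 5 -> ACC=-5
Event 2 (EXEC): [MAIN] PC=1: DEC 5 -> ACC=-10
Event 3 (EXEC): [MAIN] PC=2: INC 3 -> ACC=-7
Event 4 (INT 0): INT 0 arrives: push (MAIN, PC=3), enter IRQ0 at PC=0 (depth now 1)
Event 5 (EXEC): [IRQ0] PC=0: DEC 4 -> ACC=-11
Event 6 (EXEC): [IRQ0] PC=1: DEC 4 -> ACC=-15
Event 7 (EXEC): [IRQ0] PC=2: IRET -> resume MAIN at PC=3 (depth now 0)
Event 8 (INT 0): INT 0 arrives: push (MAIN, PC=3), enter IRQ0 at PC=0 (depth now 1)
Event 9 (EXEC): [IRQ0] PC=0: DEC 4 -> ACC=-19
Event 10 (EXEC): [IRQ0] PC=1: DEC 4 -> ACC=-23
Event 11 (EXEC): [IRQ0] PC=2: IRET -> resume MAIN at PC=3 (depth now 0)
Event 12 (INT 0): INT 0 arrives: push (MAIN, PC=3), enter IRQ0 at PC=0 (depth now 1)
Event 13 (INT 0): INT 0 arrives: push (IRQ0, PC=0), enter IRQ0 at PC=0 (depth now 2)
Event 14 (EXEC): [IRQ0] PC=0: DEC 4 -> ACC=-27
Event 15 (EXEC): [IRQ0] PC=1: DEC 4 -> ACC=-31
Event 16 (EXEC): [IRQ0] PC=2: IRET -> resume IRQ0 at PC=0 (depth now 1)
Event 17 (EXEC): [IRQ0] PC=0: DEC 4 -> ACC=-35
Event 18 (INT 0): INT 0 arrives: push (IRQ0, PC=1), enter IRQ0 at PC=0 (depth now 2)
Event 19 (EXEC): [IRQ0] PC=0: DEC 4 -> ACC=-39
Event 20 (EXEC): [IRQ0] PC=1: DEC 4 -> ACC=-43
Event 21 (EXEC): [IRQ0] PC=2: IRET -> resume IRQ0 at PC=1 (depth now 1)
Event 22 (EXEC): [IRQ0] PC=1: DEC 4 -> ACC=-47
Event 23 (EXEC): [IRQ0] PC=2: IRET -> resume MAIN at PC=3 (depth now 0)
Event 24 (EXEC): [MAIN] PC=3: NOP
Event 25 (EXEC): [MAIN] PC=4: NOP
Event 26 (EXEC): [MAIN] PC=5: HALT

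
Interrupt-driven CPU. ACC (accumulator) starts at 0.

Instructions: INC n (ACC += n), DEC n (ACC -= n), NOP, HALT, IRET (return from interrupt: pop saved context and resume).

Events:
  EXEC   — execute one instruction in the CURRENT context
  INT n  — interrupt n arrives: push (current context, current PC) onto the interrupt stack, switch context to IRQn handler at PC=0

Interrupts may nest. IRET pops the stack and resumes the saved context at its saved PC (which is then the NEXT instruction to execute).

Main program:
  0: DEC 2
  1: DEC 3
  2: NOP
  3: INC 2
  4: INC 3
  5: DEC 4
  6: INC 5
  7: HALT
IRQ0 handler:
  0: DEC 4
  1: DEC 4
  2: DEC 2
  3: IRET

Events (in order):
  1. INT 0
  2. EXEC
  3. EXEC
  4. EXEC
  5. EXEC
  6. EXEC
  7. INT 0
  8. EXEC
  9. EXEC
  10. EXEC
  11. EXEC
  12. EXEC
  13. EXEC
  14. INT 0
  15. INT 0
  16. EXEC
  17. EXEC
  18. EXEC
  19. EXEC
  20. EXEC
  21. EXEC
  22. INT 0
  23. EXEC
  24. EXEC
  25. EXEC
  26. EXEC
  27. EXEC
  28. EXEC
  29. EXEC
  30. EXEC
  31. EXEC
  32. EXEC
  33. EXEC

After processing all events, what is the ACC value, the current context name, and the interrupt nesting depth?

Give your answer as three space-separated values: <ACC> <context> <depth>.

Event 1 (INT 0): INT 0 arrives: push (MAIN, PC=0), enter IRQ0 at PC=0 (depth now 1)
Event 2 (EXEC): [IRQ0] PC=0: DEC 4 -> ACC=-4
Event 3 (EXEC): [IRQ0] PC=1: DEC 4 -> ACC=-8
Event 4 (EXEC): [IRQ0] PC=2: DEC 2 -> ACC=-10
Event 5 (EXEC): [IRQ0] PC=3: IRET -> resume MAIN at PC=0 (depth now 0)
Event 6 (EXEC): [MAIN] PC=0: DEC 2 -> ACC=-12
Event 7 (INT 0): INT 0 arrives: push (MAIN, PC=1), enter IRQ0 at PC=0 (depth now 1)
Event 8 (EXEC): [IRQ0] PC=0: DEC 4 -> ACC=-16
Event 9 (EXEC): [IRQ0] PC=1: DEC 4 -> ACC=-20
Event 10 (EXEC): [IRQ0] PC=2: DEC 2 -> ACC=-22
Event 11 (EXEC): [IRQ0] PC=3: IRET -> resume MAIN at PC=1 (depth now 0)
Event 12 (EXEC): [MAIN] PC=1: DEC 3 -> ACC=-25
Event 13 (EXEC): [MAIN] PC=2: NOP
Event 14 (INT 0): INT 0 arrives: push (MAIN, PC=3), enter IRQ0 at PC=0 (depth now 1)
Event 15 (INT 0): INT 0 arrives: push (IRQ0, PC=0), enter IRQ0 at PC=0 (depth now 2)
Event 16 (EXEC): [IRQ0] PC=0: DEC 4 -> ACC=-29
Event 17 (EXEC): [IRQ0] PC=1: DEC 4 -> ACC=-33
Event 18 (EXEC): [IRQ0] PC=2: DEC 2 -> ACC=-35
Event 19 (EXEC): [IRQ0] PC=3: IRET -> resume IRQ0 at PC=0 (depth now 1)
Event 20 (EXEC): [IRQ0] PC=0: DEC 4 -> ACC=-39
Event 21 (EXEC): [IRQ0] PC=1: DEC 4 -> ACC=-43
Event 22 (INT 0): INT 0 arrives: push (IRQ0, PC=2), enter IRQ0 at PC=0 (depth now 2)
Event 23 (EXEC): [IRQ0] PC=0: DEC 4 -> ACC=-47
Event 24 (EXEC): [IRQ0] PC=1: DEC 4 -> ACC=-51
Event 25 (EXEC): [IRQ0] PC=2: DEC 2 -> ACC=-53
Event 26 (EXEC): [IRQ0] PC=3: IRET -> resume IRQ0 at PC=2 (depth now 1)
Event 27 (EXEC): [IRQ0] PC=2: DEC 2 -> ACC=-55
Event 28 (EXEC): [IRQ0] PC=3: IRET -> resume MAIN at PC=3 (depth now 0)
Event 29 (EXEC): [MAIN] PC=3: INC 2 -> ACC=-53
Event 30 (EXEC): [MAIN] PC=4: INC 3 -> ACC=-50
Event 31 (EXEC): [MAIN] PC=5: DEC 4 -> ACC=-54
Event 32 (EXEC): [MAIN] PC=6: INC 5 -> ACC=-49
Event 33 (EXEC): [MAIN] PC=7: HALT

Answer: -49 MAIN 0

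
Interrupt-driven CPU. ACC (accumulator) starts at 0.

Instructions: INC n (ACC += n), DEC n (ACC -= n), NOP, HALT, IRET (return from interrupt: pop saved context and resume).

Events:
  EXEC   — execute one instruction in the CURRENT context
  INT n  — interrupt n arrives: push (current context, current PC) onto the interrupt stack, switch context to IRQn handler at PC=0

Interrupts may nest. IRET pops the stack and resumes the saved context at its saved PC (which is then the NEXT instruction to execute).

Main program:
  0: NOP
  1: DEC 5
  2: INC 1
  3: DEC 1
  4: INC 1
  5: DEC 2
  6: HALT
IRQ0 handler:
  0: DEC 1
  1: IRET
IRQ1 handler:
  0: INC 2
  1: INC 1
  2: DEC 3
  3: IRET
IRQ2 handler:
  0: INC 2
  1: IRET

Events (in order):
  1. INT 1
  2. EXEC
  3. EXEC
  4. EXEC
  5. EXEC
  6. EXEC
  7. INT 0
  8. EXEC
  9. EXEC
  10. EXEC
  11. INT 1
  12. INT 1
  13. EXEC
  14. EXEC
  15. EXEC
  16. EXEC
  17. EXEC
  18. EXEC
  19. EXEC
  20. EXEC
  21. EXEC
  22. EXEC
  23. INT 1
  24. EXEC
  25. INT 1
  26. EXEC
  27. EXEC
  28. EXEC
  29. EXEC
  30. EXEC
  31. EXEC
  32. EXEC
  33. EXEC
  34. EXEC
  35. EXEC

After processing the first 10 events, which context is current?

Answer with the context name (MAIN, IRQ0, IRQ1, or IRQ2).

Answer: MAIN

Derivation:
Event 1 (INT 1): INT 1 arrives: push (MAIN, PC=0), enter IRQ1 at PC=0 (depth now 1)
Event 2 (EXEC): [IRQ1] PC=0: INC 2 -> ACC=2
Event 3 (EXEC): [IRQ1] PC=1: INC 1 -> ACC=3
Event 4 (EXEC): [IRQ1] PC=2: DEC 3 -> ACC=0
Event 5 (EXEC): [IRQ1] PC=3: IRET -> resume MAIN at PC=0 (depth now 0)
Event 6 (EXEC): [MAIN] PC=0: NOP
Event 7 (INT 0): INT 0 arrives: push (MAIN, PC=1), enter IRQ0 at PC=0 (depth now 1)
Event 8 (EXEC): [IRQ0] PC=0: DEC 1 -> ACC=-1
Event 9 (EXEC): [IRQ0] PC=1: IRET -> resume MAIN at PC=1 (depth now 0)
Event 10 (EXEC): [MAIN] PC=1: DEC 5 -> ACC=-6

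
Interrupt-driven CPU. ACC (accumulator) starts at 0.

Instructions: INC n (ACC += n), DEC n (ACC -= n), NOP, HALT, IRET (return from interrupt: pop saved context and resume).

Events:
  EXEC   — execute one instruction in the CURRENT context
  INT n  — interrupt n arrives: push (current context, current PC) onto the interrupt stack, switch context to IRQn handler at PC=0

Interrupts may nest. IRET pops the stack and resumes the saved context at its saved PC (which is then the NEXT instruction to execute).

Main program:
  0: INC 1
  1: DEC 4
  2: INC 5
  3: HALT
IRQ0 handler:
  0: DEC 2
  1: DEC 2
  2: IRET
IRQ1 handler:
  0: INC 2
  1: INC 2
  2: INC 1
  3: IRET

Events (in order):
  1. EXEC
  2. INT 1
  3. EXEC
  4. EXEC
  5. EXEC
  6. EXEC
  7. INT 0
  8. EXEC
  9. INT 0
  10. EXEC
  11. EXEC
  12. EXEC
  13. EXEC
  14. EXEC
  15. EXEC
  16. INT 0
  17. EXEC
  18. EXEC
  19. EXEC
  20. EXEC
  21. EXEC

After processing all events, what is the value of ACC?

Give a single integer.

Event 1 (EXEC): [MAIN] PC=0: INC 1 -> ACC=1
Event 2 (INT 1): INT 1 arrives: push (MAIN, PC=1), enter IRQ1 at PC=0 (depth now 1)
Event 3 (EXEC): [IRQ1] PC=0: INC 2 -> ACC=3
Event 4 (EXEC): [IRQ1] PC=1: INC 2 -> ACC=5
Event 5 (EXEC): [IRQ1] PC=2: INC 1 -> ACC=6
Event 6 (EXEC): [IRQ1] PC=3: IRET -> resume MAIN at PC=1 (depth now 0)
Event 7 (INT 0): INT 0 arrives: push (MAIN, PC=1), enter IRQ0 at PC=0 (depth now 1)
Event 8 (EXEC): [IRQ0] PC=0: DEC 2 -> ACC=4
Event 9 (INT 0): INT 0 arrives: push (IRQ0, PC=1), enter IRQ0 at PC=0 (depth now 2)
Event 10 (EXEC): [IRQ0] PC=0: DEC 2 -> ACC=2
Event 11 (EXEC): [IRQ0] PC=1: DEC 2 -> ACC=0
Event 12 (EXEC): [IRQ0] PC=2: IRET -> resume IRQ0 at PC=1 (depth now 1)
Event 13 (EXEC): [IRQ0] PC=1: DEC 2 -> ACC=-2
Event 14 (EXEC): [IRQ0] PC=2: IRET -> resume MAIN at PC=1 (depth now 0)
Event 15 (EXEC): [MAIN] PC=1: DEC 4 -> ACC=-6
Event 16 (INT 0): INT 0 arrives: push (MAIN, PC=2), enter IRQ0 at PC=0 (depth now 1)
Event 17 (EXEC): [IRQ0] PC=0: DEC 2 -> ACC=-8
Event 18 (EXEC): [IRQ0] PC=1: DEC 2 -> ACC=-10
Event 19 (EXEC): [IRQ0] PC=2: IRET -> resume MAIN at PC=2 (depth now 0)
Event 20 (EXEC): [MAIN] PC=2: INC 5 -> ACC=-5
Event 21 (EXEC): [MAIN] PC=3: HALT

Answer: -5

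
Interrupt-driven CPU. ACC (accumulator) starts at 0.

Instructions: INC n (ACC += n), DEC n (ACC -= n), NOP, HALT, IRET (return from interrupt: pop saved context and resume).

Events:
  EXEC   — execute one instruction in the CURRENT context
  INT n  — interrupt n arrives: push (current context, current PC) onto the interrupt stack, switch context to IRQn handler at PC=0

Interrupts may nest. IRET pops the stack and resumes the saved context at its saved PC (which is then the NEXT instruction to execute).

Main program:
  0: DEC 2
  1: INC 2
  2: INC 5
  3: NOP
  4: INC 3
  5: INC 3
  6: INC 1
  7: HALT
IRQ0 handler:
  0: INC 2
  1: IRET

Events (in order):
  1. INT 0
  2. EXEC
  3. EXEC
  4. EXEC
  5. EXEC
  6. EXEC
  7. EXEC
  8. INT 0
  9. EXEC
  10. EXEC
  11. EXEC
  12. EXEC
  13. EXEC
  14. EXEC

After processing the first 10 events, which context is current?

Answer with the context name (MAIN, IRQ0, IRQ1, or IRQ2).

Event 1 (INT 0): INT 0 arrives: push (MAIN, PC=0), enter IRQ0 at PC=0 (depth now 1)
Event 2 (EXEC): [IRQ0] PC=0: INC 2 -> ACC=2
Event 3 (EXEC): [IRQ0] PC=1: IRET -> resume MAIN at PC=0 (depth now 0)
Event 4 (EXEC): [MAIN] PC=0: DEC 2 -> ACC=0
Event 5 (EXEC): [MAIN] PC=1: INC 2 -> ACC=2
Event 6 (EXEC): [MAIN] PC=2: INC 5 -> ACC=7
Event 7 (EXEC): [MAIN] PC=3: NOP
Event 8 (INT 0): INT 0 arrives: push (MAIN, PC=4), enter IRQ0 at PC=0 (depth now 1)
Event 9 (EXEC): [IRQ0] PC=0: INC 2 -> ACC=9
Event 10 (EXEC): [IRQ0] PC=1: IRET -> resume MAIN at PC=4 (depth now 0)

Answer: MAIN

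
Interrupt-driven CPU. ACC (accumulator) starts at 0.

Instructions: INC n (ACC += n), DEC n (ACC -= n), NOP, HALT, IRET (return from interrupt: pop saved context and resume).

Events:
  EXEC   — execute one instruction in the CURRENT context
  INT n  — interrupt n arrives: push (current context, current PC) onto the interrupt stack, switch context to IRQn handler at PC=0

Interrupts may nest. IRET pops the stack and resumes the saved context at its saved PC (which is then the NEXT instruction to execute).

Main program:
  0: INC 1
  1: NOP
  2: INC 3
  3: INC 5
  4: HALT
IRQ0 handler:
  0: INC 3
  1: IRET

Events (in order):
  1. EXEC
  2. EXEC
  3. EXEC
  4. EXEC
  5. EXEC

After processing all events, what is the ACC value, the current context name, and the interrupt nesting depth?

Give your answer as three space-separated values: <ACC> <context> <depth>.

Event 1 (EXEC): [MAIN] PC=0: INC 1 -> ACC=1
Event 2 (EXEC): [MAIN] PC=1: NOP
Event 3 (EXEC): [MAIN] PC=2: INC 3 -> ACC=4
Event 4 (EXEC): [MAIN] PC=3: INC 5 -> ACC=9
Event 5 (EXEC): [MAIN] PC=4: HALT

Answer: 9 MAIN 0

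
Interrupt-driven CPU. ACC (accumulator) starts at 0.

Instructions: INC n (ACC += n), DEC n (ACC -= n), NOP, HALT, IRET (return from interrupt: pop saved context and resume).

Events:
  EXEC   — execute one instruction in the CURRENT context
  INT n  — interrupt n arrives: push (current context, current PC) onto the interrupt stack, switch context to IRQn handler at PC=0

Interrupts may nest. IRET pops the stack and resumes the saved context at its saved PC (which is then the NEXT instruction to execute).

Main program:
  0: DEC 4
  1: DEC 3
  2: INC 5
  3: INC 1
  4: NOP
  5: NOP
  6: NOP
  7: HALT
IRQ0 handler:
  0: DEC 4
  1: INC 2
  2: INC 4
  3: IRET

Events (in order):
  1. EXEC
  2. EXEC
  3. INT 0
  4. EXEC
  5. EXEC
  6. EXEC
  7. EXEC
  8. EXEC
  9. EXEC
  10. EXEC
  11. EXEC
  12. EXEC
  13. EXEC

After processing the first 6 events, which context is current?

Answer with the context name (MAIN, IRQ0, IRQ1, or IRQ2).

Event 1 (EXEC): [MAIN] PC=0: DEC 4 -> ACC=-4
Event 2 (EXEC): [MAIN] PC=1: DEC 3 -> ACC=-7
Event 3 (INT 0): INT 0 arrives: push (MAIN, PC=2), enter IRQ0 at PC=0 (depth now 1)
Event 4 (EXEC): [IRQ0] PC=0: DEC 4 -> ACC=-11
Event 5 (EXEC): [IRQ0] PC=1: INC 2 -> ACC=-9
Event 6 (EXEC): [IRQ0] PC=2: INC 4 -> ACC=-5

Answer: IRQ0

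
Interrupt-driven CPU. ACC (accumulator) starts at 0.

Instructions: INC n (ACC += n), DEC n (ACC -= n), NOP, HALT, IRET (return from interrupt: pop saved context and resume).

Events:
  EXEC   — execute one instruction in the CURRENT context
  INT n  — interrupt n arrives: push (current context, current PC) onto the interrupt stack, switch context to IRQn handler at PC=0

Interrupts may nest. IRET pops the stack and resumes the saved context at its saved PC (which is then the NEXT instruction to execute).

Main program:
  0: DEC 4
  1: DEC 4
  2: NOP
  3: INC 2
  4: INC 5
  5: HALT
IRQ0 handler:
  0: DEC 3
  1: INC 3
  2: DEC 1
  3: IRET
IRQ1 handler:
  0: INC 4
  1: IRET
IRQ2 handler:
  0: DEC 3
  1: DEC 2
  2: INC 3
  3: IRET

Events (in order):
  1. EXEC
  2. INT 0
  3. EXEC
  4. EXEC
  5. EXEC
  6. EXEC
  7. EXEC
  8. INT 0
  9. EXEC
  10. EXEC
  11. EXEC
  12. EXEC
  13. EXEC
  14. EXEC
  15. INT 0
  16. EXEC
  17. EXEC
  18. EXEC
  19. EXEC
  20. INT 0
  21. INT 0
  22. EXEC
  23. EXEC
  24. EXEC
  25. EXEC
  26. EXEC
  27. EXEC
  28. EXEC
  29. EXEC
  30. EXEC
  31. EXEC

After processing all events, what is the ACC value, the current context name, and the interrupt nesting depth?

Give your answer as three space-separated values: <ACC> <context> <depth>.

Event 1 (EXEC): [MAIN] PC=0: DEC 4 -> ACC=-4
Event 2 (INT 0): INT 0 arrives: push (MAIN, PC=1), enter IRQ0 at PC=0 (depth now 1)
Event 3 (EXEC): [IRQ0] PC=0: DEC 3 -> ACC=-7
Event 4 (EXEC): [IRQ0] PC=1: INC 3 -> ACC=-4
Event 5 (EXEC): [IRQ0] PC=2: DEC 1 -> ACC=-5
Event 6 (EXEC): [IRQ0] PC=3: IRET -> resume MAIN at PC=1 (depth now 0)
Event 7 (EXEC): [MAIN] PC=1: DEC 4 -> ACC=-9
Event 8 (INT 0): INT 0 arrives: push (MAIN, PC=2), enter IRQ0 at PC=0 (depth now 1)
Event 9 (EXEC): [IRQ0] PC=0: DEC 3 -> ACC=-12
Event 10 (EXEC): [IRQ0] PC=1: INC 3 -> ACC=-9
Event 11 (EXEC): [IRQ0] PC=2: DEC 1 -> ACC=-10
Event 12 (EXEC): [IRQ0] PC=3: IRET -> resume MAIN at PC=2 (depth now 0)
Event 13 (EXEC): [MAIN] PC=2: NOP
Event 14 (EXEC): [MAIN] PC=3: INC 2 -> ACC=-8
Event 15 (INT 0): INT 0 arrives: push (MAIN, PC=4), enter IRQ0 at PC=0 (depth now 1)
Event 16 (EXEC): [IRQ0] PC=0: DEC 3 -> ACC=-11
Event 17 (EXEC): [IRQ0] PC=1: INC 3 -> ACC=-8
Event 18 (EXEC): [IRQ0] PC=2: DEC 1 -> ACC=-9
Event 19 (EXEC): [IRQ0] PC=3: IRET -> resume MAIN at PC=4 (depth now 0)
Event 20 (INT 0): INT 0 arrives: push (MAIN, PC=4), enter IRQ0 at PC=0 (depth now 1)
Event 21 (INT 0): INT 0 arrives: push (IRQ0, PC=0), enter IRQ0 at PC=0 (depth now 2)
Event 22 (EXEC): [IRQ0] PC=0: DEC 3 -> ACC=-12
Event 23 (EXEC): [IRQ0] PC=1: INC 3 -> ACC=-9
Event 24 (EXEC): [IRQ0] PC=2: DEC 1 -> ACC=-10
Event 25 (EXEC): [IRQ0] PC=3: IRET -> resume IRQ0 at PC=0 (depth now 1)
Event 26 (EXEC): [IRQ0] PC=0: DEC 3 -> ACC=-13
Event 27 (EXEC): [IRQ0] PC=1: INC 3 -> ACC=-10
Event 28 (EXEC): [IRQ0] PC=2: DEC 1 -> ACC=-11
Event 29 (EXEC): [IRQ0] PC=3: IRET -> resume MAIN at PC=4 (depth now 0)
Event 30 (EXEC): [MAIN] PC=4: INC 5 -> ACC=-6
Event 31 (EXEC): [MAIN] PC=5: HALT

Answer: -6 MAIN 0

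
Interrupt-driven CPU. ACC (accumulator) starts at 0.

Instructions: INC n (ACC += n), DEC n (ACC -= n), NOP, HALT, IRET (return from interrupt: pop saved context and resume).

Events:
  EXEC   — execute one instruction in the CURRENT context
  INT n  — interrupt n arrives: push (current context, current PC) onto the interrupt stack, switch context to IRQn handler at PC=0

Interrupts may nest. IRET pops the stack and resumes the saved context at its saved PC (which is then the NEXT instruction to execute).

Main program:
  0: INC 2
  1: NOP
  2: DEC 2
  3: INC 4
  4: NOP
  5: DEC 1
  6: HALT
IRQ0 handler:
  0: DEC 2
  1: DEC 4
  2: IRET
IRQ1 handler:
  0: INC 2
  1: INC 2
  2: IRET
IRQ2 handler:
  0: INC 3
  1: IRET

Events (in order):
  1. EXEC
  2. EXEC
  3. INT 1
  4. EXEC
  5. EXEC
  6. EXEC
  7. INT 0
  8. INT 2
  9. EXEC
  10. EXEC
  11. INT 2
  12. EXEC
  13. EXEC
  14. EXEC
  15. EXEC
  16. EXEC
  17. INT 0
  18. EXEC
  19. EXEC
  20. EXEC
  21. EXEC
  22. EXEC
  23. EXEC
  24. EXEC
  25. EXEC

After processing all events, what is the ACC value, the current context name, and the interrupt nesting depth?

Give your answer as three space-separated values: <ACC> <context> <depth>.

Answer: 1 MAIN 0

Derivation:
Event 1 (EXEC): [MAIN] PC=0: INC 2 -> ACC=2
Event 2 (EXEC): [MAIN] PC=1: NOP
Event 3 (INT 1): INT 1 arrives: push (MAIN, PC=2), enter IRQ1 at PC=0 (depth now 1)
Event 4 (EXEC): [IRQ1] PC=0: INC 2 -> ACC=4
Event 5 (EXEC): [IRQ1] PC=1: INC 2 -> ACC=6
Event 6 (EXEC): [IRQ1] PC=2: IRET -> resume MAIN at PC=2 (depth now 0)
Event 7 (INT 0): INT 0 arrives: push (MAIN, PC=2), enter IRQ0 at PC=0 (depth now 1)
Event 8 (INT 2): INT 2 arrives: push (IRQ0, PC=0), enter IRQ2 at PC=0 (depth now 2)
Event 9 (EXEC): [IRQ2] PC=0: INC 3 -> ACC=9
Event 10 (EXEC): [IRQ2] PC=1: IRET -> resume IRQ0 at PC=0 (depth now 1)
Event 11 (INT 2): INT 2 arrives: push (IRQ0, PC=0), enter IRQ2 at PC=0 (depth now 2)
Event 12 (EXEC): [IRQ2] PC=0: INC 3 -> ACC=12
Event 13 (EXEC): [IRQ2] PC=1: IRET -> resume IRQ0 at PC=0 (depth now 1)
Event 14 (EXEC): [IRQ0] PC=0: DEC 2 -> ACC=10
Event 15 (EXEC): [IRQ0] PC=1: DEC 4 -> ACC=6
Event 16 (EXEC): [IRQ0] PC=2: IRET -> resume MAIN at PC=2 (depth now 0)
Event 17 (INT 0): INT 0 arrives: push (MAIN, PC=2), enter IRQ0 at PC=0 (depth now 1)
Event 18 (EXEC): [IRQ0] PC=0: DEC 2 -> ACC=4
Event 19 (EXEC): [IRQ0] PC=1: DEC 4 -> ACC=0
Event 20 (EXEC): [IRQ0] PC=2: IRET -> resume MAIN at PC=2 (depth now 0)
Event 21 (EXEC): [MAIN] PC=2: DEC 2 -> ACC=-2
Event 22 (EXEC): [MAIN] PC=3: INC 4 -> ACC=2
Event 23 (EXEC): [MAIN] PC=4: NOP
Event 24 (EXEC): [MAIN] PC=5: DEC 1 -> ACC=1
Event 25 (EXEC): [MAIN] PC=6: HALT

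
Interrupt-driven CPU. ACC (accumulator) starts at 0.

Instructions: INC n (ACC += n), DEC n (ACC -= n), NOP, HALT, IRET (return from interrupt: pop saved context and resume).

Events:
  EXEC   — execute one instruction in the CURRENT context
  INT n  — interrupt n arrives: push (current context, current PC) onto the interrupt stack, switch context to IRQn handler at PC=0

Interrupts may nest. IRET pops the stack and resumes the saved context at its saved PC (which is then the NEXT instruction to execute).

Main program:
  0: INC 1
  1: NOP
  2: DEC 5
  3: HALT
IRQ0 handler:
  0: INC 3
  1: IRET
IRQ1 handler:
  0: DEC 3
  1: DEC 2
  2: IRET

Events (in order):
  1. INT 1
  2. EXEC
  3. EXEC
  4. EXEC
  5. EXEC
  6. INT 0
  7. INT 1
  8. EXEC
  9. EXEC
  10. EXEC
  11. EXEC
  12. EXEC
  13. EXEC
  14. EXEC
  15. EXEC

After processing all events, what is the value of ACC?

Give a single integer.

Answer: -11

Derivation:
Event 1 (INT 1): INT 1 arrives: push (MAIN, PC=0), enter IRQ1 at PC=0 (depth now 1)
Event 2 (EXEC): [IRQ1] PC=0: DEC 3 -> ACC=-3
Event 3 (EXEC): [IRQ1] PC=1: DEC 2 -> ACC=-5
Event 4 (EXEC): [IRQ1] PC=2: IRET -> resume MAIN at PC=0 (depth now 0)
Event 5 (EXEC): [MAIN] PC=0: INC 1 -> ACC=-4
Event 6 (INT 0): INT 0 arrives: push (MAIN, PC=1), enter IRQ0 at PC=0 (depth now 1)
Event 7 (INT 1): INT 1 arrives: push (IRQ0, PC=0), enter IRQ1 at PC=0 (depth now 2)
Event 8 (EXEC): [IRQ1] PC=0: DEC 3 -> ACC=-7
Event 9 (EXEC): [IRQ1] PC=1: DEC 2 -> ACC=-9
Event 10 (EXEC): [IRQ1] PC=2: IRET -> resume IRQ0 at PC=0 (depth now 1)
Event 11 (EXEC): [IRQ0] PC=0: INC 3 -> ACC=-6
Event 12 (EXEC): [IRQ0] PC=1: IRET -> resume MAIN at PC=1 (depth now 0)
Event 13 (EXEC): [MAIN] PC=1: NOP
Event 14 (EXEC): [MAIN] PC=2: DEC 5 -> ACC=-11
Event 15 (EXEC): [MAIN] PC=3: HALT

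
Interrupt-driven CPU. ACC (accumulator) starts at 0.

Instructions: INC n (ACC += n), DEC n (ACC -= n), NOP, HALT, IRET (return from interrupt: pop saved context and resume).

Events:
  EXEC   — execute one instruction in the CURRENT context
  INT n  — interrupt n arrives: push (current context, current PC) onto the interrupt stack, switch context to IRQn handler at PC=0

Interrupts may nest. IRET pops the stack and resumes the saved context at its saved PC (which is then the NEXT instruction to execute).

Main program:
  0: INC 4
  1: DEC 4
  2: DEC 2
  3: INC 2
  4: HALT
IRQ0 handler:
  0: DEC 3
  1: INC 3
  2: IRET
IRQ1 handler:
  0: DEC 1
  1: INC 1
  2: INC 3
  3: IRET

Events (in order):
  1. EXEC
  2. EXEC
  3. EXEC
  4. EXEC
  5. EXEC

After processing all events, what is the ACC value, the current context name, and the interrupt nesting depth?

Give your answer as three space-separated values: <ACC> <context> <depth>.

Event 1 (EXEC): [MAIN] PC=0: INC 4 -> ACC=4
Event 2 (EXEC): [MAIN] PC=1: DEC 4 -> ACC=0
Event 3 (EXEC): [MAIN] PC=2: DEC 2 -> ACC=-2
Event 4 (EXEC): [MAIN] PC=3: INC 2 -> ACC=0
Event 5 (EXEC): [MAIN] PC=4: HALT

Answer: 0 MAIN 0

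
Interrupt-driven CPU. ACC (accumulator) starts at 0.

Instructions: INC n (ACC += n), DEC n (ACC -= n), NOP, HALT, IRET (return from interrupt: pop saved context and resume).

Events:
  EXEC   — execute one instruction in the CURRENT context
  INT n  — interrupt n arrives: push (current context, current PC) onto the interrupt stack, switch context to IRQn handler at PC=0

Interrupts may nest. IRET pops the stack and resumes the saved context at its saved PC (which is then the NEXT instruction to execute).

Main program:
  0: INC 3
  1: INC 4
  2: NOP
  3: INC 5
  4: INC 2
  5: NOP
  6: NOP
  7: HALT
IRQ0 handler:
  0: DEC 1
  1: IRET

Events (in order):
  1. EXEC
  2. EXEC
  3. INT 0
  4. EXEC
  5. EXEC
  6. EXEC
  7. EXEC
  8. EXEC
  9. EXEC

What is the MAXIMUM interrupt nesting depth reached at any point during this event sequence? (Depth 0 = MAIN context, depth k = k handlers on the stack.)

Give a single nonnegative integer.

Event 1 (EXEC): [MAIN] PC=0: INC 3 -> ACC=3 [depth=0]
Event 2 (EXEC): [MAIN] PC=1: INC 4 -> ACC=7 [depth=0]
Event 3 (INT 0): INT 0 arrives: push (MAIN, PC=2), enter IRQ0 at PC=0 (depth now 1) [depth=1]
Event 4 (EXEC): [IRQ0] PC=0: DEC 1 -> ACC=6 [depth=1]
Event 5 (EXEC): [IRQ0] PC=1: IRET -> resume MAIN at PC=2 (depth now 0) [depth=0]
Event 6 (EXEC): [MAIN] PC=2: NOP [depth=0]
Event 7 (EXEC): [MAIN] PC=3: INC 5 -> ACC=11 [depth=0]
Event 8 (EXEC): [MAIN] PC=4: INC 2 -> ACC=13 [depth=0]
Event 9 (EXEC): [MAIN] PC=5: NOP [depth=0]
Max depth observed: 1

Answer: 1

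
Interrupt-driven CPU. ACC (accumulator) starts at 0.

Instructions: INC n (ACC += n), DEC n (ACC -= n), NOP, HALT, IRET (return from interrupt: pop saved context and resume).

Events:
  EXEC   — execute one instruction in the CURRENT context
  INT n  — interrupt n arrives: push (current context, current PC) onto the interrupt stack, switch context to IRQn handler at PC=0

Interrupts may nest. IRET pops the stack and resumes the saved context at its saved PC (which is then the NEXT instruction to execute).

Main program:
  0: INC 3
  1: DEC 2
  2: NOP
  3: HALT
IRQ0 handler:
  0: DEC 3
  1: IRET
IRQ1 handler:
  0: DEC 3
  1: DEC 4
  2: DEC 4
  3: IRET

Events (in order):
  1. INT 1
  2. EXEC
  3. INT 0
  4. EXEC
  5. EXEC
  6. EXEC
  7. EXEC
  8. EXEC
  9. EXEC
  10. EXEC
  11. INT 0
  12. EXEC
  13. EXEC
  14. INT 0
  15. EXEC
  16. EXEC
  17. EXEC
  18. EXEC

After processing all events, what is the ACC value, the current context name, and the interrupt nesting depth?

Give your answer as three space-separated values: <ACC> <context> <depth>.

Event 1 (INT 1): INT 1 arrives: push (MAIN, PC=0), enter IRQ1 at PC=0 (depth now 1)
Event 2 (EXEC): [IRQ1] PC=0: DEC 3 -> ACC=-3
Event 3 (INT 0): INT 0 arrives: push (IRQ1, PC=1), enter IRQ0 at PC=0 (depth now 2)
Event 4 (EXEC): [IRQ0] PC=0: DEC 3 -> ACC=-6
Event 5 (EXEC): [IRQ0] PC=1: IRET -> resume IRQ1 at PC=1 (depth now 1)
Event 6 (EXEC): [IRQ1] PC=1: DEC 4 -> ACC=-10
Event 7 (EXEC): [IRQ1] PC=2: DEC 4 -> ACC=-14
Event 8 (EXEC): [IRQ1] PC=3: IRET -> resume MAIN at PC=0 (depth now 0)
Event 9 (EXEC): [MAIN] PC=0: INC 3 -> ACC=-11
Event 10 (EXEC): [MAIN] PC=1: DEC 2 -> ACC=-13
Event 11 (INT 0): INT 0 arrives: push (MAIN, PC=2), enter IRQ0 at PC=0 (depth now 1)
Event 12 (EXEC): [IRQ0] PC=0: DEC 3 -> ACC=-16
Event 13 (EXEC): [IRQ0] PC=1: IRET -> resume MAIN at PC=2 (depth now 0)
Event 14 (INT 0): INT 0 arrives: push (MAIN, PC=2), enter IRQ0 at PC=0 (depth now 1)
Event 15 (EXEC): [IRQ0] PC=0: DEC 3 -> ACC=-19
Event 16 (EXEC): [IRQ0] PC=1: IRET -> resume MAIN at PC=2 (depth now 0)
Event 17 (EXEC): [MAIN] PC=2: NOP
Event 18 (EXEC): [MAIN] PC=3: HALT

Answer: -19 MAIN 0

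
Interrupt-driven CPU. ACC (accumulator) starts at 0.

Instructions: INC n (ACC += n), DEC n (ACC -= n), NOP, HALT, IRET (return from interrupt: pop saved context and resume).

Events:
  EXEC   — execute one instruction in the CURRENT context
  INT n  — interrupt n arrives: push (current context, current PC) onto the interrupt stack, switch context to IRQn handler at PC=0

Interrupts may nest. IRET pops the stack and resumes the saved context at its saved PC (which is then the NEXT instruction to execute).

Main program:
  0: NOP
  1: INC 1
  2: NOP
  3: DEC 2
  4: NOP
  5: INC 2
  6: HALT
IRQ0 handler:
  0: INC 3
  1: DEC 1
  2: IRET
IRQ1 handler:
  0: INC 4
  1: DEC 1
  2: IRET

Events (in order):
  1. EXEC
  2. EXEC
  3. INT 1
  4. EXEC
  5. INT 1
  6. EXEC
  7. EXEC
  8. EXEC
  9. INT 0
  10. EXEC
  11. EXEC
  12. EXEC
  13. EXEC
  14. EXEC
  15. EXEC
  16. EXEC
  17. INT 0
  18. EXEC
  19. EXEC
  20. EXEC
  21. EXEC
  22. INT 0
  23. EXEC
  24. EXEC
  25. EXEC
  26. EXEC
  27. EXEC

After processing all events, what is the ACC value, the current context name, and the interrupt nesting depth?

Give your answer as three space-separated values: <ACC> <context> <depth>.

Event 1 (EXEC): [MAIN] PC=0: NOP
Event 2 (EXEC): [MAIN] PC=1: INC 1 -> ACC=1
Event 3 (INT 1): INT 1 arrives: push (MAIN, PC=2), enter IRQ1 at PC=0 (depth now 1)
Event 4 (EXEC): [IRQ1] PC=0: INC 4 -> ACC=5
Event 5 (INT 1): INT 1 arrives: push (IRQ1, PC=1), enter IRQ1 at PC=0 (depth now 2)
Event 6 (EXEC): [IRQ1] PC=0: INC 4 -> ACC=9
Event 7 (EXEC): [IRQ1] PC=1: DEC 1 -> ACC=8
Event 8 (EXEC): [IRQ1] PC=2: IRET -> resume IRQ1 at PC=1 (depth now 1)
Event 9 (INT 0): INT 0 arrives: push (IRQ1, PC=1), enter IRQ0 at PC=0 (depth now 2)
Event 10 (EXEC): [IRQ0] PC=0: INC 3 -> ACC=11
Event 11 (EXEC): [IRQ0] PC=1: DEC 1 -> ACC=10
Event 12 (EXEC): [IRQ0] PC=2: IRET -> resume IRQ1 at PC=1 (depth now 1)
Event 13 (EXEC): [IRQ1] PC=1: DEC 1 -> ACC=9
Event 14 (EXEC): [IRQ1] PC=2: IRET -> resume MAIN at PC=2 (depth now 0)
Event 15 (EXEC): [MAIN] PC=2: NOP
Event 16 (EXEC): [MAIN] PC=3: DEC 2 -> ACC=7
Event 17 (INT 0): INT 0 arrives: push (MAIN, PC=4), enter IRQ0 at PC=0 (depth now 1)
Event 18 (EXEC): [IRQ0] PC=0: INC 3 -> ACC=10
Event 19 (EXEC): [IRQ0] PC=1: DEC 1 -> ACC=9
Event 20 (EXEC): [IRQ0] PC=2: IRET -> resume MAIN at PC=4 (depth now 0)
Event 21 (EXEC): [MAIN] PC=4: NOP
Event 22 (INT 0): INT 0 arrives: push (MAIN, PC=5), enter IRQ0 at PC=0 (depth now 1)
Event 23 (EXEC): [IRQ0] PC=0: INC 3 -> ACC=12
Event 24 (EXEC): [IRQ0] PC=1: DEC 1 -> ACC=11
Event 25 (EXEC): [IRQ0] PC=2: IRET -> resume MAIN at PC=5 (depth now 0)
Event 26 (EXEC): [MAIN] PC=5: INC 2 -> ACC=13
Event 27 (EXEC): [MAIN] PC=6: HALT

Answer: 13 MAIN 0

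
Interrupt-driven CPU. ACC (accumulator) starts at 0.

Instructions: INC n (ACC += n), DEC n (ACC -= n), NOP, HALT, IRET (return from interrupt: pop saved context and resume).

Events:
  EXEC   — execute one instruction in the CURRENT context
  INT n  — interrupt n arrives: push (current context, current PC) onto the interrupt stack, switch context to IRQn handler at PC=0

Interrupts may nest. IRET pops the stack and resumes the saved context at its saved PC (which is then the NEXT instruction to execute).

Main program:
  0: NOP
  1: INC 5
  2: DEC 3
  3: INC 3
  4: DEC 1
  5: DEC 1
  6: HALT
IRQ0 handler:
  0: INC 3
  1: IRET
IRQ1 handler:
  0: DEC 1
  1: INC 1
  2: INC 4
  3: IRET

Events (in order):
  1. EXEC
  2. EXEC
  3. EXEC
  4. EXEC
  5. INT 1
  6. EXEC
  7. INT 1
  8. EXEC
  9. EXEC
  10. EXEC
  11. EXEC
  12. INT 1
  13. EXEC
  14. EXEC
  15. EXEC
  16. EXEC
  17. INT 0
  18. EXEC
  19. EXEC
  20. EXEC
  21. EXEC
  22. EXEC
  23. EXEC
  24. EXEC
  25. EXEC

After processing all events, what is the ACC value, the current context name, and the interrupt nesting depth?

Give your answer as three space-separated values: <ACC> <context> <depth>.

Answer: 18 MAIN 0

Derivation:
Event 1 (EXEC): [MAIN] PC=0: NOP
Event 2 (EXEC): [MAIN] PC=1: INC 5 -> ACC=5
Event 3 (EXEC): [MAIN] PC=2: DEC 3 -> ACC=2
Event 4 (EXEC): [MAIN] PC=3: INC 3 -> ACC=5
Event 5 (INT 1): INT 1 arrives: push (MAIN, PC=4), enter IRQ1 at PC=0 (depth now 1)
Event 6 (EXEC): [IRQ1] PC=0: DEC 1 -> ACC=4
Event 7 (INT 1): INT 1 arrives: push (IRQ1, PC=1), enter IRQ1 at PC=0 (depth now 2)
Event 8 (EXEC): [IRQ1] PC=0: DEC 1 -> ACC=3
Event 9 (EXEC): [IRQ1] PC=1: INC 1 -> ACC=4
Event 10 (EXEC): [IRQ1] PC=2: INC 4 -> ACC=8
Event 11 (EXEC): [IRQ1] PC=3: IRET -> resume IRQ1 at PC=1 (depth now 1)
Event 12 (INT 1): INT 1 arrives: push (IRQ1, PC=1), enter IRQ1 at PC=0 (depth now 2)
Event 13 (EXEC): [IRQ1] PC=0: DEC 1 -> ACC=7
Event 14 (EXEC): [IRQ1] PC=1: INC 1 -> ACC=8
Event 15 (EXEC): [IRQ1] PC=2: INC 4 -> ACC=12
Event 16 (EXEC): [IRQ1] PC=3: IRET -> resume IRQ1 at PC=1 (depth now 1)
Event 17 (INT 0): INT 0 arrives: push (IRQ1, PC=1), enter IRQ0 at PC=0 (depth now 2)
Event 18 (EXEC): [IRQ0] PC=0: INC 3 -> ACC=15
Event 19 (EXEC): [IRQ0] PC=1: IRET -> resume IRQ1 at PC=1 (depth now 1)
Event 20 (EXEC): [IRQ1] PC=1: INC 1 -> ACC=16
Event 21 (EXEC): [IRQ1] PC=2: INC 4 -> ACC=20
Event 22 (EXEC): [IRQ1] PC=3: IRET -> resume MAIN at PC=4 (depth now 0)
Event 23 (EXEC): [MAIN] PC=4: DEC 1 -> ACC=19
Event 24 (EXEC): [MAIN] PC=5: DEC 1 -> ACC=18
Event 25 (EXEC): [MAIN] PC=6: HALT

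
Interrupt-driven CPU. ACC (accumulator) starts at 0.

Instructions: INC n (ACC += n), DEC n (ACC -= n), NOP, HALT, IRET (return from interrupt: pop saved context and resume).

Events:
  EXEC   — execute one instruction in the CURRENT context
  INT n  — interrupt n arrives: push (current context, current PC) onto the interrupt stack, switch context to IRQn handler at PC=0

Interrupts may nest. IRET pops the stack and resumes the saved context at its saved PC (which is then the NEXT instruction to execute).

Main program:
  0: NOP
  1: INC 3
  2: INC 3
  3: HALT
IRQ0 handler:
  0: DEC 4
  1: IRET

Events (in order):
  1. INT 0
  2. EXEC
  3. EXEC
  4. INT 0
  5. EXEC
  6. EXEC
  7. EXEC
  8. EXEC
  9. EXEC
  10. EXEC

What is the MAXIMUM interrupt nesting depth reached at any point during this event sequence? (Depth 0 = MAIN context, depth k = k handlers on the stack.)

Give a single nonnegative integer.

Event 1 (INT 0): INT 0 arrives: push (MAIN, PC=0), enter IRQ0 at PC=0 (depth now 1) [depth=1]
Event 2 (EXEC): [IRQ0] PC=0: DEC 4 -> ACC=-4 [depth=1]
Event 3 (EXEC): [IRQ0] PC=1: IRET -> resume MAIN at PC=0 (depth now 0) [depth=0]
Event 4 (INT 0): INT 0 arrives: push (MAIN, PC=0), enter IRQ0 at PC=0 (depth now 1) [depth=1]
Event 5 (EXEC): [IRQ0] PC=0: DEC 4 -> ACC=-8 [depth=1]
Event 6 (EXEC): [IRQ0] PC=1: IRET -> resume MAIN at PC=0 (depth now 0) [depth=0]
Event 7 (EXEC): [MAIN] PC=0: NOP [depth=0]
Event 8 (EXEC): [MAIN] PC=1: INC 3 -> ACC=-5 [depth=0]
Event 9 (EXEC): [MAIN] PC=2: INC 3 -> ACC=-2 [depth=0]
Event 10 (EXEC): [MAIN] PC=3: HALT [depth=0]
Max depth observed: 1

Answer: 1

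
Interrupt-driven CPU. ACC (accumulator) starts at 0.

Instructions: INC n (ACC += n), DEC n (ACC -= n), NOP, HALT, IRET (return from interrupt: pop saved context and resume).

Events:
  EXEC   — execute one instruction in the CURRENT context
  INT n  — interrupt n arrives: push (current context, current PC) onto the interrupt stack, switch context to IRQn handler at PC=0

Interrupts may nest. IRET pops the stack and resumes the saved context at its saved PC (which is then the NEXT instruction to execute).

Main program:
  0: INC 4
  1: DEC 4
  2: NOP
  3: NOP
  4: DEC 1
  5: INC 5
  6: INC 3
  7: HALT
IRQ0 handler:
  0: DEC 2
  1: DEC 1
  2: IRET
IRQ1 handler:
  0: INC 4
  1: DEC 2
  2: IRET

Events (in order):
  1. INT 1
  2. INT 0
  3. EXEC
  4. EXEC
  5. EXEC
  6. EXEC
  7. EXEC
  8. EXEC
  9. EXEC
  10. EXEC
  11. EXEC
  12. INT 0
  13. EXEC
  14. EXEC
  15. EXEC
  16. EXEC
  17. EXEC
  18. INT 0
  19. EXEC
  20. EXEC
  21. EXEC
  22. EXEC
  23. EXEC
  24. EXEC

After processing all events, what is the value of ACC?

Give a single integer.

Answer: 0

Derivation:
Event 1 (INT 1): INT 1 arrives: push (MAIN, PC=0), enter IRQ1 at PC=0 (depth now 1)
Event 2 (INT 0): INT 0 arrives: push (IRQ1, PC=0), enter IRQ0 at PC=0 (depth now 2)
Event 3 (EXEC): [IRQ0] PC=0: DEC 2 -> ACC=-2
Event 4 (EXEC): [IRQ0] PC=1: DEC 1 -> ACC=-3
Event 5 (EXEC): [IRQ0] PC=2: IRET -> resume IRQ1 at PC=0 (depth now 1)
Event 6 (EXEC): [IRQ1] PC=0: INC 4 -> ACC=1
Event 7 (EXEC): [IRQ1] PC=1: DEC 2 -> ACC=-1
Event 8 (EXEC): [IRQ1] PC=2: IRET -> resume MAIN at PC=0 (depth now 0)
Event 9 (EXEC): [MAIN] PC=0: INC 4 -> ACC=3
Event 10 (EXEC): [MAIN] PC=1: DEC 4 -> ACC=-1
Event 11 (EXEC): [MAIN] PC=2: NOP
Event 12 (INT 0): INT 0 arrives: push (MAIN, PC=3), enter IRQ0 at PC=0 (depth now 1)
Event 13 (EXEC): [IRQ0] PC=0: DEC 2 -> ACC=-3
Event 14 (EXEC): [IRQ0] PC=1: DEC 1 -> ACC=-4
Event 15 (EXEC): [IRQ0] PC=2: IRET -> resume MAIN at PC=3 (depth now 0)
Event 16 (EXEC): [MAIN] PC=3: NOP
Event 17 (EXEC): [MAIN] PC=4: DEC 1 -> ACC=-5
Event 18 (INT 0): INT 0 arrives: push (MAIN, PC=5), enter IRQ0 at PC=0 (depth now 1)
Event 19 (EXEC): [IRQ0] PC=0: DEC 2 -> ACC=-7
Event 20 (EXEC): [IRQ0] PC=1: DEC 1 -> ACC=-8
Event 21 (EXEC): [IRQ0] PC=2: IRET -> resume MAIN at PC=5 (depth now 0)
Event 22 (EXEC): [MAIN] PC=5: INC 5 -> ACC=-3
Event 23 (EXEC): [MAIN] PC=6: INC 3 -> ACC=0
Event 24 (EXEC): [MAIN] PC=7: HALT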